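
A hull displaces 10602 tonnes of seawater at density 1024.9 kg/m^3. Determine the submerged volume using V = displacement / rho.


Formula: V = mass / rho
Step 1 — convert tonnes to kg: 10602 t * 1000 = 10602000 kg
Step 2 — V = 10602000 / 1024.9 ≈ 10344 m^3 (5 s.f.)

10344 m^3


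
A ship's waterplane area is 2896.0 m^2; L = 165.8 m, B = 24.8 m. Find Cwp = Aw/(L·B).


Formula: Cwp = Aw / (L * B)
Step 1 — L * B = 165.8 * 24.8 = 4111.84 m^2
Step 2 — Cwp = 2896.0 / 4111.84 ≈ 0.70431 (5 s.f.)

0.70431


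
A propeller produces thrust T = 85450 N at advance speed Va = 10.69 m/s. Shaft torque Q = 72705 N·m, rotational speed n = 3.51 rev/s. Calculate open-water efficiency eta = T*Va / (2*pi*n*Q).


Formula: eta = T * Va / (2 * pi * n * Q)
Step 1 — numerator = T * Va = 85450 * 10.69 = 913460.5
Step 2 — 2 * pi * n = 2 * pi * 3.51 = 22.05398
Step 3 — denominator = 22.05398 * 72705 = 1603434.62
Step 4 — eta = 913460.5 / 1603434.62 ≈ 0.56969 (5 s.f.)

0.56969


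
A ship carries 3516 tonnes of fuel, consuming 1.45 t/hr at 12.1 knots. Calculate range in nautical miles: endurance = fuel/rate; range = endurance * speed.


Formula: endurance = fuel / rate; range = endurance * speed
Step 1 — endurance = 3516 / 1.45 = 2424.8276 hours
Step 2 — range = 2424.8276 * 12.1 ≈ 29340 nautical miles (5 s.f.)

29340 NM


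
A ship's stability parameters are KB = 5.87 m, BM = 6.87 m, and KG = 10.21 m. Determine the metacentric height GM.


Formula: GM = KB + BM - KG
Step 1 — KM = KB + BM = 5.87 + 6.87 = 12.74 m
Step 2 — GM = KM - KG = 12.74 - 10.21 = 2.53 m

2.53 m


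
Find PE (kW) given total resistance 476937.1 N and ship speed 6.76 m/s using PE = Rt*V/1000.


Formula: PE = Rt * V / 1000 (kW)
Step 1 — PE (W) = 476937.1 * 6.76 = 3224094.796 W
Step 2 — PE (kW) = 3224094.796 / 1000 ≈ 3224.1 kW (5 s.f.)

3224.1 kW


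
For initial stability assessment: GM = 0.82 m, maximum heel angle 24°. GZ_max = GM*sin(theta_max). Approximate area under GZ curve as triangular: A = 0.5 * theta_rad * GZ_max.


Formula: GZ_max = GM * sin(theta); Area = 0.5 * theta_rad * GZ_max
Step 1 — GZ_max = 0.82 * sin(24°) = 0.82 * 0.406737 = 0.333524 m
Step 2 — theta_rad = 24 * pi/180 = 0.418879 rad
Step 3 — Area = 0.5 * 0.418879 * 0.333524 ≈ 0.069853 m·rad (5 s.f.)

0.069853 m·rad


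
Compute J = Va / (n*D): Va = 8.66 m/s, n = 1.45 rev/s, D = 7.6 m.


Formula: J = Va / (n * D)
Step 1 — n * D = 1.45 * 7.6 = 11.02
Step 2 — J = 8.66 / 11.02 ≈ 0.78584 (5 s.f.)

0.78584


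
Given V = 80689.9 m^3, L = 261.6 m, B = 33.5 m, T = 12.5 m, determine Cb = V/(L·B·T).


Formula: Cb = V / (L * B * T)
Step 1 — L * B * T = 261.6 * 33.5 * 12.5 = 109545.0 m^3
Step 2 — Cb = 80689.9 / 109545.0 ≈ 0.73659 (5 s.f.)

0.73659


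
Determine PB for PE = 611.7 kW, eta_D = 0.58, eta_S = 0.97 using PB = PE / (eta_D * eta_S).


Formula: PB = PE / (eta_D * eta_S)
Step 1 — combined efficiency = eta_D * eta_S = 0.58 * 0.97 = 0.5626
Step 2 — PB = 611.7 / 0.5626 ≈ 1087.3 kW (5 s.f.)

1087.3 kW


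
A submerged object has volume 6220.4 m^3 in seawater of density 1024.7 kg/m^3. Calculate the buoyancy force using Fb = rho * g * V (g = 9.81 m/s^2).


Formula: Fb = rho * g * V
Substituting: Fb = 1024.7 * 9.81 * 6220.4
Intermediate: 1024.7 * 9.81 = 10052.307
Result: Fb = 10052.307 * 6220.4 ≈ 62529000 N (5 s.f.)

62529000 N


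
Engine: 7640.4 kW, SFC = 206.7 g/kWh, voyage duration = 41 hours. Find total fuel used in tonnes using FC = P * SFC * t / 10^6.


Formula: FC (tonnes) = P * SFC * t / 1,000,000
Step 1 — P * SFC * t = 7640.4 * 206.7 * 41 = 64750097.88 g
Step 2 — FC (tonnes) = 64750097.88 / 1,000,000 ≈ 64.750 tonnes (5 s.f.)

64.750 tonnes


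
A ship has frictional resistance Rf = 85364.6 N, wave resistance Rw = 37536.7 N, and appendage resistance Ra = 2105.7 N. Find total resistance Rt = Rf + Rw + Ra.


Formula: Rt = Rf + Rw + Ra
Substituting: Rt = 85364.6 + 37536.7 + 2105.7
Result: Rt = 125007.0 N

125007.0 N


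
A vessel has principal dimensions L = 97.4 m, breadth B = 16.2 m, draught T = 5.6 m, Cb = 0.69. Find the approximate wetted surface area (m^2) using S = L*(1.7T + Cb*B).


Formula: S = 1.7*L*T + V/T with V = Cb*L*B*T, i.e. S = L * (1.7*T + Cb*B)
Step 1 — 1.7*T = 1.7 * 5.6 = 9.52 m
Step 2 — Cb*B = 0.69 * 16.2 = 11.178 m
Step 3 — 1.7*T + Cb*B = 9.52 + 11.178 = 20.698 m
Step 4 — S = 97.4 * 20.698 ≈ 2016.0 m^2 (5 s.f.)

2016.0 m^2


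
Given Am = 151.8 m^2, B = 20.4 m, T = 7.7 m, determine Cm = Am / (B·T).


Formula: Cm = Am / (B * T)
Step 1 — B * T = 20.4 * 7.7 = 157.08 m^2
Step 2 — Cm = 151.8 / 157.08 ≈ 0.96639 (5 s.f.)

0.96639


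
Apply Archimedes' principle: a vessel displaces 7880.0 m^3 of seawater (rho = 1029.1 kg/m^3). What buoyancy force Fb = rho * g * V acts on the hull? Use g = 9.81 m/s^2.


Formula: Fb = rho * g * V
Substituting: Fb = 1029.1 * 9.81 * 7880.0
Intermediate: 1029.1 * 9.81 = 10095.471
Result: Fb = 10095.471 * 7880.0 ≈ 79552000 N (5 s.f.)

79552000 N


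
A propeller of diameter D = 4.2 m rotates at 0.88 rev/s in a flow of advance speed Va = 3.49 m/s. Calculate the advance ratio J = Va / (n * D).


Formula: J = Va / (n * D)
Step 1 — n * D = 0.88 * 4.2 = 3.696
Step 2 — J = 3.49 / 3.696 ≈ 0.94426 (5 s.f.)

0.94426


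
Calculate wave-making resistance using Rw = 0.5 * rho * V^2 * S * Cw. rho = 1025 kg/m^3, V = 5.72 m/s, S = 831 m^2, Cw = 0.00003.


Formula: Rw = 0.5 * rho * V^2 * S * Cw
Step 1 — V^2 = 5.72^2 = 32.7184
Step 2 — 0.5 * rho * V^2 = 0.5 * 1025 * 32.7184 = 16768.18
Step 3 — Rw = 16768.18 * 831 * 0.00003 ≈ 418.03 N (5 s.f.)

418.03 N


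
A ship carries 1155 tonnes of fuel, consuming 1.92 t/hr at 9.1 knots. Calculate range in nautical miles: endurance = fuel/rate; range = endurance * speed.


Formula: endurance = fuel / rate; range = endurance * speed
Step 1 — endurance = 1155 / 1.92 = 601.5625 hours
Step 2 — range = 601.5625 * 9.1 ≈ 5474.2 nautical miles (5 s.f.)

5474.2 NM


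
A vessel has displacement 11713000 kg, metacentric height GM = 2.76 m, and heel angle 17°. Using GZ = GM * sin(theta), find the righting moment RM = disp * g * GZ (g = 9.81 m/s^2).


Formula: GZ = GM * sin(theta); RM = disp * g * GZ
Step 1 — GZ = 2.76 * sin(17°) = 2.76 * 0.292372 = 0.806947 m
Step 2 — RM = 11713000 * 9.81 * 0.806947 ≈ 92722000 N·m (5 s.f.)

92722000 N·m


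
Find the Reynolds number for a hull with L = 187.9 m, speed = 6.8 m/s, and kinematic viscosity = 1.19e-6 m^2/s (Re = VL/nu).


Formula: Re = V * L / nu
Step 1 — V * L = 6.8 * 187.9 = 1277.72 m^2/s
Step 2 — Re = 1277.72 / 1.19e-6 = 1.07e+09

1.07e+09


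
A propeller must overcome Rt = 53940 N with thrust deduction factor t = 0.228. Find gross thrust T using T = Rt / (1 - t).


Formula: T = Rt / (1 - t)
Step 1 — (1 - t) = 1 - 0.228 = 0.772
Step 2 — T = 53940 / 0.772 ≈ 69870 N (5 s.f.)

69870 N


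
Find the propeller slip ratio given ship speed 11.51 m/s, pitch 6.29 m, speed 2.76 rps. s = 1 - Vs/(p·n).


Formula: s = 1 - Vs / (p * n)
Step 1 — p * n = 6.29 * 2.76 = 17.3604
Step 2 — Vs / (p*n) = 11.51 / 17.3604 = 0.663003 (6 d.p.)
Step 3 — s = 1 - 0.663003 = 0.336997

0.336997


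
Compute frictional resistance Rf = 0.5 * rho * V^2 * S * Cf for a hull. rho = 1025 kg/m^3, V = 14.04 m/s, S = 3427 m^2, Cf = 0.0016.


Formula: Rf = 0.5 * rho * V^2 * S * Cf
Step 1 — V^2 = 14.04^2 = 197.1216
Step 2 — 0.5 * rho * V^2 = 0.5 * 1025 * 197.1216 = 101024.82
Step 3 — Rf = 101024.82 * 3427 * 0.0016 ≈ 553940 N (5 s.f.)

553940 N


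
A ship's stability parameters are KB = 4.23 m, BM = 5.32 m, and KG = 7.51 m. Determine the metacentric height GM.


Formula: GM = KB + BM - KG
Step 1 — KM = KB + BM = 4.23 + 5.32 = 9.55 m
Step 2 — GM = KM - KG = 9.55 - 7.51 = 2.04 m

2.04 m


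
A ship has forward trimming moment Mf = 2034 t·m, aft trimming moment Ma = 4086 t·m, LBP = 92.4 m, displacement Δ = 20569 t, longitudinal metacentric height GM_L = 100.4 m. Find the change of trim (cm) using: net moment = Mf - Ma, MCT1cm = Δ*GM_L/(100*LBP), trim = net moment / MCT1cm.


Formula: net trimming moment = Mf - Ma; MCT1cm = Δ*GM_L/(100*LBP); trim = net moment / MCT1cm
Step 1 — net trimming moment = 2034 - 4086 = -2052 t·m
Step 2 — MCT1cm = 20569 * 100.4 / (100 * 92.4) = 223.4987 t·m/cm
Step 3 — trim = -2052 / 223.4987 ≈ -9.1813 cm (5 s.f.)

-9.1813 cm


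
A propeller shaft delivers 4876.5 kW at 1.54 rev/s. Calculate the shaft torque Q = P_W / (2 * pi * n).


Formula: Q = P_W / (2 * pi * n)
Step 1 — P_W = 4876.5 kW * 1000 = 4876500.0 W
Step 2 — 2 * pi * n = 2 * pi * 1.54 = 9.676105
Step 3 — Q = 4876500.0 / 9.676105 ≈ 503970 N·m (5 s.f.)

503970 N·m


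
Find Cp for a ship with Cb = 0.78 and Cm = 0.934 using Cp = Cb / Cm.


Formula: Cp = Cb / Cm
Substituting: Cp = 0.78 / 0.934
Result: Cp ≈ 0.83512 (5 s.f.)

0.83512


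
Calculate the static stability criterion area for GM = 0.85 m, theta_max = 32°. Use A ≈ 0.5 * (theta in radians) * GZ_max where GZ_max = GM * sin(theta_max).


Formula: GZ_max = GM * sin(theta); Area = 0.5 * theta_rad * GZ_max
Step 1 — GZ_max = 0.85 * sin(32°) = 0.85 * 0.529919 = 0.450431 m
Step 2 — theta_rad = 32 * pi/180 = 0.558505 rad
Step 3 — Area = 0.5 * 0.558505 * 0.450431 ≈ 0.12578 m·rad (5 s.f.)

0.12578 m·rad


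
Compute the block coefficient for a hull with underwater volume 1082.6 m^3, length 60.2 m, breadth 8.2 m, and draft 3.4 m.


Formula: Cb = V / (L * B * T)
Step 1 — L * B * T = 60.2 * 8.2 * 3.4 = 1678.376 m^3
Step 2 — Cb = 1082.6 / 1678.376 ≈ 0.64503 (5 s.f.)

0.64503


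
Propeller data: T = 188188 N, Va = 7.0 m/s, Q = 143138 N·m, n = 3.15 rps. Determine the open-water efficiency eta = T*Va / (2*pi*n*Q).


Formula: eta = T * Va / (2 * pi * n * Q)
Step 1 — numerator = T * Va = 188188 * 7.0 = 1317316.0
Step 2 — 2 * pi * n = 2 * pi * 3.15 = 19.792034
Step 3 — denominator = 19.792034 * 143138 = 2832992.16
Step 4 — eta = 1317316.0 / 2832992.16 ≈ 0.46499 (5 s.f.)

0.46499


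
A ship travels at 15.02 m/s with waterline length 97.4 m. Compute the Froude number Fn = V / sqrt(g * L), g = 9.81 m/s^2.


Formula: Fn = V / sqrt(g * L)
Step 1 — g * L = 9.81 * 97.4 = 955.494
Step 2 — sqrt(g * L) = sqrt(955.494) = 30.911066
Step 3 — Fn = 15.02 / 30.911066 ≈ 0.48591 (5 s.f.)

0.48591


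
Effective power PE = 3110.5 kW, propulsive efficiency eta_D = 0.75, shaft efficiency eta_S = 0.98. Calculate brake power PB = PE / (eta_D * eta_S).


Formula: PB = PE / (eta_D * eta_S)
Step 1 — combined efficiency = eta_D * eta_S = 0.75 * 0.98 = 0.735
Step 2 — PB = 3110.5 / 0.735 ≈ 4232.0 kW (5 s.f.)

4232.0 kW


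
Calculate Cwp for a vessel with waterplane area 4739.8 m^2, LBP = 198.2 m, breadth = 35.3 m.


Formula: Cwp = Aw / (L * B)
Step 1 — L * B = 198.2 * 35.3 = 6996.46 m^2
Step 2 — Cwp = 4739.8 / 6996.46 ≈ 0.67746 (5 s.f.)

0.67746


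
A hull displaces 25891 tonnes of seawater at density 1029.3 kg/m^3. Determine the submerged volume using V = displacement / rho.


Formula: V = mass / rho
Step 1 — convert tonnes to kg: 25891 t * 1000 = 25891000 kg
Step 2 — V = 25891000 / 1029.3 ≈ 25154 m^3 (5 s.f.)

25154 m^3


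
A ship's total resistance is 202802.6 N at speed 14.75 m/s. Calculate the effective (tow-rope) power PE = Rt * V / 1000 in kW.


Formula: PE = Rt * V / 1000 (kW)
Step 1 — PE (W) = 202802.6 * 14.75 = 2991338.35 W
Step 2 — PE (kW) = 2991338.35 / 1000 ≈ 2991.3 kW (5 s.f.)

2991.3 kW


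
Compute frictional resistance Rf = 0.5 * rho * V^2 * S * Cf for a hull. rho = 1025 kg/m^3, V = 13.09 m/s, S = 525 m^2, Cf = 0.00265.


Formula: Rf = 0.5 * rho * V^2 * S * Cf
Step 1 — V^2 = 13.09^2 = 171.3481
Step 2 — 0.5 * rho * V^2 = 0.5 * 1025 * 171.3481 = 87815.90125
Step 3 — Rf = 87815.90125 * 525 * 0.00265 ≈ 122170 N (5 s.f.)

122170 N


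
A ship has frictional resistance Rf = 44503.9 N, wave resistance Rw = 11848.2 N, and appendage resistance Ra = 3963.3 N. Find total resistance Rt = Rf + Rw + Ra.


Formula: Rt = Rf + Rw + Ra
Substituting: Rt = 44503.9 + 11848.2 + 3963.3
Result: Rt = 60315.4 N

60315.4 N


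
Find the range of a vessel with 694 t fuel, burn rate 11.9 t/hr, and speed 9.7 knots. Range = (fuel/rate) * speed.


Formula: endurance = fuel / rate; range = endurance * speed
Step 1 — endurance = 694 / 11.9 = 58.3193 hours
Step 2 — range = 58.3193 * 9.7 ≈ 565.70 nautical miles (5 s.f.)

565.70 NM


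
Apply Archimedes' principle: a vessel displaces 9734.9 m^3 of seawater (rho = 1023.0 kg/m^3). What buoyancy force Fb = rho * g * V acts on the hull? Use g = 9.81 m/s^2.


Formula: Fb = rho * g * V
Substituting: Fb = 1023.0 * 9.81 * 9734.9
Intermediate: 1023.0 * 9.81 = 10035.63
Result: Fb = 10035.63 * 9734.9 ≈ 97696000 N (5 s.f.)

97696000 N


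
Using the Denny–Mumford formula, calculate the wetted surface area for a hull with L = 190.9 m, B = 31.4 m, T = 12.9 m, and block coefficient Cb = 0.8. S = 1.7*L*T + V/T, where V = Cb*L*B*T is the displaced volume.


Formula: S = 1.7*L*T + V/T with V = Cb*L*B*T, i.e. S = L * (1.7*T + Cb*B)
Step 1 — 1.7*T = 1.7 * 12.9 = 21.93 m
Step 2 — Cb*B = 0.8 * 31.4 = 25.12 m
Step 3 — 1.7*T + Cb*B = 21.93 + 25.12 = 47.05 m
Step 4 — S = 190.9 * 47.05 ≈ 8981.8 m^2 (5 s.f.)

8981.8 m^2


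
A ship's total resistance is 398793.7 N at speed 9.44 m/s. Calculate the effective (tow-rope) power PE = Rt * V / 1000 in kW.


Formula: PE = Rt * V / 1000 (kW)
Step 1 — PE (W) = 398793.7 * 9.44 = 3764612.528 W
Step 2 — PE (kW) = 3764612.528 / 1000 ≈ 3764.6 kW (5 s.f.)

3764.6 kW


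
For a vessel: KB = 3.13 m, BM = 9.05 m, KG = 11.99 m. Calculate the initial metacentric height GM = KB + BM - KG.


Formula: GM = KB + BM - KG
Step 1 — KM = KB + BM = 3.13 + 9.05 = 12.18 m
Step 2 — GM = KM - KG = 12.18 - 11.99 = 0.19 m

0.19 m


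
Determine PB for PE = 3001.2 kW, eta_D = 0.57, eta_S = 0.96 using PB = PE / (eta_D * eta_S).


Formula: PB = PE / (eta_D * eta_S)
Step 1 — combined efficiency = eta_D * eta_S = 0.57 * 0.96 = 0.5472
Step 2 — PB = 3001.2 / 0.5472 ≈ 5484.6 kW (5 s.f.)

5484.6 kW


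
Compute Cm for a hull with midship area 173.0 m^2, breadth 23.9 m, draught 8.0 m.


Formula: Cm = Am / (B * T)
Step 1 — B * T = 23.9 * 8.0 = 191.2 m^2
Step 2 — Cm = 173.0 / 191.2 ≈ 0.90481 (5 s.f.)

0.90481


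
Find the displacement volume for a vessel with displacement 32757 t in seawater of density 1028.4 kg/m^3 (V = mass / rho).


Formula: V = mass / rho
Step 1 — convert tonnes to kg: 32757 t * 1000 = 32757000 kg
Step 2 — V = 32757000 / 1028.4 ≈ 31852 m^3 (5 s.f.)

31852 m^3


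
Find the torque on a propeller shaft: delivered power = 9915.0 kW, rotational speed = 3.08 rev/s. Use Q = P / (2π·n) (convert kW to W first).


Formula: Q = P_W / (2 * pi * n)
Step 1 — P_W = 9915.0 kW * 1000 = 9915000.0 W
Step 2 — 2 * pi * n = 2 * pi * 3.08 = 19.352211
Step 3 — Q = 9915000.0 / 19.352211 ≈ 512340 N·m (5 s.f.)

512340 N·m


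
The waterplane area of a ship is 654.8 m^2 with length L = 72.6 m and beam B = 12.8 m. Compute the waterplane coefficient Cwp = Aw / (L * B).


Formula: Cwp = Aw / (L * B)
Step 1 — L * B = 72.6 * 12.8 = 929.28 m^2
Step 2 — Cwp = 654.8 / 929.28 ≈ 0.70463 (5 s.f.)

0.70463


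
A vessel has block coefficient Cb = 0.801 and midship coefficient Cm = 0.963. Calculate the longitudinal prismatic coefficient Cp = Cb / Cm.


Formula: Cp = Cb / Cm
Substituting: Cp = 0.801 / 0.963
Result: Cp ≈ 0.83178 (5 s.f.)

0.83178


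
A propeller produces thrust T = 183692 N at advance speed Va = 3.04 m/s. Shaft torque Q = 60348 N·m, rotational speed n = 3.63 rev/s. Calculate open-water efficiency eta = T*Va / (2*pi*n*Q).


Formula: eta = T * Va / (2 * pi * n * Q)
Step 1 — numerator = T * Va = 183692 * 3.04 = 558423.68
Step 2 — 2 * pi * n = 2 * pi * 3.63 = 22.807963
Step 3 — denominator = 22.807963 * 60348 = 1376414.95
Step 4 — eta = 558423.68 / 1376414.95 ≈ 0.40571 (5 s.f.)

0.40571


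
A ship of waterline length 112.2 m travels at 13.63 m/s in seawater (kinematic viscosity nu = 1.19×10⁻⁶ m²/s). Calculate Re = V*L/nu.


Formula: Re = V * L / nu
Step 1 — V * L = 13.63 * 112.2 = 1529.286 m^2/s
Step 2 — Re = 1529.286 / 1.19e-6 = 1.29e+09

1.29e+09


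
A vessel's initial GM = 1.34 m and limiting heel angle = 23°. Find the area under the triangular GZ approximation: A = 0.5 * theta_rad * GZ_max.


Formula: GZ_max = GM * sin(theta); Area = 0.5 * theta_rad * GZ_max
Step 1 — GZ_max = 1.34 * sin(23°) = 1.34 * 0.390731 = 0.52358 m
Step 2 — theta_rad = 23 * pi/180 = 0.401426 rad
Step 3 — Area = 0.5 * 0.401426 * 0.52358 ≈ 0.10509 m·rad (5 s.f.)

0.10509 m·rad


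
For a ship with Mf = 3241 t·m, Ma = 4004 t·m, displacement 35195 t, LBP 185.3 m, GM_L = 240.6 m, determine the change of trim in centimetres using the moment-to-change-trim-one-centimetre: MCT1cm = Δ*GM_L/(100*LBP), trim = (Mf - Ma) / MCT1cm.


Formula: net trimming moment = Mf - Ma; MCT1cm = Δ*GM_L/(100*LBP); trim = net moment / MCT1cm
Step 1 — net trimming moment = 3241 - 4004 = -763 t·m
Step 2 — MCT1cm = 35195 * 240.6 / (100 * 185.3) = 456.9842 t·m/cm
Step 3 — trim = -763 / 456.9842 ≈ -1.6696 cm (5 s.f.)

-1.6696 cm


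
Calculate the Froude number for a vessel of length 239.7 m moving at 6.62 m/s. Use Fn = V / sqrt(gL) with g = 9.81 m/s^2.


Formula: Fn = V / sqrt(g * L)
Step 1 — g * L = 9.81 * 239.7 = 2351.457
Step 2 — sqrt(g * L) = sqrt(2351.457) = 48.491824
Step 3 — Fn = 6.62 / 48.491824 ≈ 0.13652 (5 s.f.)

0.13652


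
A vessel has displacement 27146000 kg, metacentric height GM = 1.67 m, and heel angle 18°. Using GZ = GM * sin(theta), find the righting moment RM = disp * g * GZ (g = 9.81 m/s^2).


Formula: GZ = GM * sin(theta); RM = disp * g * GZ
Step 1 — GZ = 1.67 * sin(18°) = 1.67 * 0.309017 = 0.516058 m
Step 2 — RM = 27146000 * 9.81 * 0.516058 ≈ 137430000 N·m (5 s.f.)

137430000 N·m


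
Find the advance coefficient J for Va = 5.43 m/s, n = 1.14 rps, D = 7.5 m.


Formula: J = Va / (n * D)
Step 1 — n * D = 1.14 * 7.5 = 8.55
Step 2 — J = 5.43 / 8.55 ≈ 0.63509 (5 s.f.)

0.63509


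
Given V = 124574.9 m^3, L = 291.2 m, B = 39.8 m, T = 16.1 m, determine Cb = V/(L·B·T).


Formula: Cb = V / (L * B * T)
Step 1 — L * B * T = 291.2 * 39.8 * 16.1 = 186595.136 m^3
Step 2 — Cb = 124574.9 / 186595.136 ≈ 0.66762 (5 s.f.)

0.66762


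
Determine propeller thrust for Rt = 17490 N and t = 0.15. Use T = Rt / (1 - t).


Formula: T = Rt / (1 - t)
Step 1 — (1 - t) = 1 - 0.15 = 0.85
Step 2 — T = 17490 / 0.85 ≈ 20576 N (5 s.f.)

20576 N


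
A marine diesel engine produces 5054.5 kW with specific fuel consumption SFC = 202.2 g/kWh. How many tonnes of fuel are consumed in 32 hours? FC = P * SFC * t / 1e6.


Formula: FC (tonnes) = P * SFC * t / 1,000,000
Step 1 — P * SFC * t = 5054.5 * 202.2 * 32 = 32704636.8 g
Step 2 — FC (tonnes) = 32704636.8 / 1,000,000 ≈ 32.705 tonnes (5 s.f.)

32.705 tonnes


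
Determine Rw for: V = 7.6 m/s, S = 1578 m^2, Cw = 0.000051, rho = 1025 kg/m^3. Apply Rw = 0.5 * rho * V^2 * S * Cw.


Formula: Rw = 0.5 * rho * V^2 * S * Cw
Step 1 — V^2 = 7.6^2 = 57.76
Step 2 — 0.5 * rho * V^2 = 0.5 * 1025 * 57.76 = 29602.0
Step 3 — Rw = 29602.0 * 1578 * 0.000051 ≈ 2382.3 N (5 s.f.)

2382.3 N


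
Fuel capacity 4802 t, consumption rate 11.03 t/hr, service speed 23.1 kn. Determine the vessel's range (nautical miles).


Formula: endurance = fuel / rate; range = endurance * speed
Step 1 — endurance = 4802 / 11.03 = 435.3581 hours
Step 2 — range = 435.3581 * 23.1 ≈ 10057 nautical miles (5 s.f.)

10057 NM


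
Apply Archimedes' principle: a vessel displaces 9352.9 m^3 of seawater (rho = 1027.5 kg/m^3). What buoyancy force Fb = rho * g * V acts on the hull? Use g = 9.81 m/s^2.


Formula: Fb = rho * g * V
Substituting: Fb = 1027.5 * 9.81 * 9352.9
Intermediate: 1027.5 * 9.81 = 10079.775
Result: Fb = 10079.775 * 9352.9 ≈ 94275000 N (5 s.f.)

94275000 N


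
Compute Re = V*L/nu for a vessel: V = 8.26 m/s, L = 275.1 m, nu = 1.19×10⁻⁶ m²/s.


Formula: Re = V * L / nu
Step 1 — V * L = 8.26 * 275.1 = 2272.326 m^2/s
Step 2 — Re = 2272.326 / 1.19e-6 = 1.91e+09

1.91e+09


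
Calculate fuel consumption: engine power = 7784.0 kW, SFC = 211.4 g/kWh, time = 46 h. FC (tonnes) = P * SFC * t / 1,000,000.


Formula: FC (tonnes) = P * SFC * t / 1,000,000
Step 1 — P * SFC * t = 7784.0 * 211.4 * 46 = 75694729.6 g
Step 2 — FC (tonnes) = 75694729.6 / 1,000,000 ≈ 75.695 tonnes (5 s.f.)

75.695 tonnes


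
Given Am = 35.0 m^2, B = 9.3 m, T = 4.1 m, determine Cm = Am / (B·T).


Formula: Cm = Am / (B * T)
Step 1 — B * T = 9.3 * 4.1 = 38.13 m^2
Step 2 — Cm = 35.0 / 38.13 ≈ 0.91791 (5 s.f.)

0.91791


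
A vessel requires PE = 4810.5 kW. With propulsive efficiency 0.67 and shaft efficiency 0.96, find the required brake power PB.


Formula: PB = PE / (eta_D * eta_S)
Step 1 — combined efficiency = eta_D * eta_S = 0.67 * 0.96 = 0.6432
Step 2 — PB = 4810.5 / 0.6432 ≈ 7479.0 kW (5 s.f.)

7479.0 kW


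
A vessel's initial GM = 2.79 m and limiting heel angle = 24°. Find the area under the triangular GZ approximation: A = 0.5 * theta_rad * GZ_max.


Formula: GZ_max = GM * sin(theta); Area = 0.5 * theta_rad * GZ_max
Step 1 — GZ_max = 2.79 * sin(24°) = 2.79 * 0.406737 = 1.134796 m
Step 2 — theta_rad = 24 * pi/180 = 0.418879 rad
Step 3 — Area = 0.5 * 0.418879 * 1.134796 ≈ 0.23767 m·rad (5 s.f.)

0.23767 m·rad


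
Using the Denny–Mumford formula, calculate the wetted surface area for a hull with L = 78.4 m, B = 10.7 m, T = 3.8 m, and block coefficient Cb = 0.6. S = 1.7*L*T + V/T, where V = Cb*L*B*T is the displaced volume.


Formula: S = 1.7*L*T + V/T with V = Cb*L*B*T, i.e. S = L * (1.7*T + Cb*B)
Step 1 — 1.7*T = 1.7 * 3.8 = 6.46 m
Step 2 — Cb*B = 0.6 * 10.7 = 6.42 m
Step 3 — 1.7*T + Cb*B = 6.46 + 6.42 = 12.88 m
Step 4 — S = 78.4 * 12.88 ≈ 1009.8 m^2 (5 s.f.)

1009.8 m^2


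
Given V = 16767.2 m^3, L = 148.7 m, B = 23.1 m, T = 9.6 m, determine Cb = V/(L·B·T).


Formula: Cb = V / (L * B * T)
Step 1 — L * B * T = 148.7 * 23.1 * 9.6 = 32975.712 m^3
Step 2 — Cb = 16767.2 / 32975.712 ≈ 0.50847 (5 s.f.)

0.50847


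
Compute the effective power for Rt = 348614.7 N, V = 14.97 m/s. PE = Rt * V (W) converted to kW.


Formula: PE = Rt * V / 1000 (kW)
Step 1 — PE (W) = 348614.7 * 14.97 = 5218762.059 W
Step 2 — PE (kW) = 5218762.059 / 1000 ≈ 5218.8 kW (5 s.f.)

5218.8 kW


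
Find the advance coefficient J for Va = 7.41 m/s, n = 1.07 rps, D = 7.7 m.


Formula: J = Va / (n * D)
Step 1 — n * D = 1.07 * 7.7 = 8.239
Step 2 — J = 7.41 / 8.239 ≈ 0.89938 (5 s.f.)

0.89938


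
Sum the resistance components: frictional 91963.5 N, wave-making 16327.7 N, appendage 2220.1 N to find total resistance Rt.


Formula: Rt = Rf + Rw + Ra
Substituting: Rt = 91963.5 + 16327.7 + 2220.1
Result: Rt = 110511.3 N

110511.3 N


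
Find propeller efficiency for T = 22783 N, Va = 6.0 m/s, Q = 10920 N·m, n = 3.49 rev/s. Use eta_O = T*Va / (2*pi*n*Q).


Formula: eta = T * Va / (2 * pi * n * Q)
Step 1 — numerator = T * Va = 22783 * 6.0 = 136698.0
Step 2 — 2 * pi * n = 2 * pi * 3.49 = 21.928317
Step 3 — denominator = 21.928317 * 10920 = 239457.22
Step 4 — eta = 136698.0 / 239457.22 ≈ 0.57087 (5 s.f.)

0.57087


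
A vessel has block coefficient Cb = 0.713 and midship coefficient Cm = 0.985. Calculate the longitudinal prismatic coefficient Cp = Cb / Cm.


Formula: Cp = Cb / Cm
Substituting: Cp = 0.713 / 0.985
Result: Cp ≈ 0.72386 (5 s.f.)

0.72386


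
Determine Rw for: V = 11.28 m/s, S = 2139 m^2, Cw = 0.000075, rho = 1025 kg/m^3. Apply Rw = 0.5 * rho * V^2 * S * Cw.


Formula: Rw = 0.5 * rho * V^2 * S * Cw
Step 1 — V^2 = 11.28^2 = 127.2384
Step 2 — 0.5 * rho * V^2 = 0.5 * 1025 * 127.2384 = 65209.68
Step 3 — Rw = 65209.68 * 2139 * 0.000075 ≈ 10461 N (5 s.f.)

10461 N


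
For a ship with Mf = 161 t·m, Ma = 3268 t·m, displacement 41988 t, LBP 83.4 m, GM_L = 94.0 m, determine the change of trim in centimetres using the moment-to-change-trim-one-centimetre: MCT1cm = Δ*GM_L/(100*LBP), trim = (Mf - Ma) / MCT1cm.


Formula: net trimming moment = Mf - Ma; MCT1cm = Δ*GM_L/(100*LBP); trim = net moment / MCT1cm
Step 1 — net trimming moment = 161 - 3268 = -3107 t·m
Step 2 — MCT1cm = 41988 * 94.0 / (100 * 83.4) = 473.246 t·m/cm
Step 3 — trim = -3107 / 473.246 ≈ -6.5653 cm (5 s.f.)

-6.5653 cm


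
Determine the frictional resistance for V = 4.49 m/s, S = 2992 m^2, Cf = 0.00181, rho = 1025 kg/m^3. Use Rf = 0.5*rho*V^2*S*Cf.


Formula: Rf = 0.5 * rho * V^2 * S * Cf
Step 1 — V^2 = 4.49^2 = 20.1601
Step 2 — 0.5 * rho * V^2 = 0.5 * 1025 * 20.1601 = 10332.05125
Step 3 — Rf = 10332.05125 * 2992 * 0.00181 ≈ 55953 N (5 s.f.)

55953 N


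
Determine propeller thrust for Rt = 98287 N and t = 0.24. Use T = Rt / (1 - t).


Formula: T = Rt / (1 - t)
Step 1 — (1 - t) = 1 - 0.24 = 0.76
Step 2 — T = 98287 / 0.76 ≈ 129320 N (5 s.f.)

129320 N


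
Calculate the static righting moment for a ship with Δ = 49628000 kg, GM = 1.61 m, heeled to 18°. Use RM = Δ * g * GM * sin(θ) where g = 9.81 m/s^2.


Formula: GZ = GM * sin(theta); RM = disp * g * GZ
Step 1 — GZ = 1.61 * sin(18°) = 1.61 * 0.309017 = 0.497517 m
Step 2 — RM = 49628000 * 9.81 * 0.497517 ≈ 242220000 N·m (5 s.f.)

242220000 N·m


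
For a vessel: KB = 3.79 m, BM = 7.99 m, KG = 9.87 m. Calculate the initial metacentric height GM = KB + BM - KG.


Formula: GM = KB + BM - KG
Step 1 — KM = KB + BM = 3.79 + 7.99 = 11.78 m
Step 2 — GM = KM - KG = 11.78 - 9.87 = 1.91 m

1.91 m


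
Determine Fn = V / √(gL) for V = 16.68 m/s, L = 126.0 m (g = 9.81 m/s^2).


Formula: Fn = V / sqrt(g * L)
Step 1 — g * L = 9.81 * 126.0 = 1236.06
Step 2 — sqrt(g * L) = sqrt(1236.06) = 35.157645
Step 3 — Fn = 16.68 / 35.157645 ≈ 0.47443 (5 s.f.)

0.47443


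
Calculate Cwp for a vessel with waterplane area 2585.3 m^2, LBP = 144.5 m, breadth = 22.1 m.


Formula: Cwp = Aw / (L * B)
Step 1 — L * B = 144.5 * 22.1 = 3193.45 m^2
Step 2 — Cwp = 2585.3 / 3193.45 ≈ 0.80956 (5 s.f.)

0.80956


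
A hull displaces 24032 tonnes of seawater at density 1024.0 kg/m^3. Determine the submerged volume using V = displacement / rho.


Formula: V = mass / rho
Step 1 — convert tonnes to kg: 24032 t * 1000 = 24032000 kg
Step 2 — V = 24032000 / 1024.0 ≈ 23469 m^3 (5 s.f.)

23469 m^3


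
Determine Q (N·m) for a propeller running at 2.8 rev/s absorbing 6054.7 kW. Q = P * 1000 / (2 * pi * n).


Formula: Q = P_W / (2 * pi * n)
Step 1 — P_W = 6054.7 kW * 1000 = 6054700.0 W
Step 2 — 2 * pi * n = 2 * pi * 2.8 = 17.592919
Step 3 — Q = 6054700.0 / 17.592919 ≈ 344160 N·m (5 s.f.)

344160 N·m


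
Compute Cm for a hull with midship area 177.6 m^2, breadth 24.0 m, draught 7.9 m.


Formula: Cm = Am / (B * T)
Step 1 — B * T = 24.0 * 7.9 = 189.6 m^2
Step 2 — Cm = 177.6 / 189.6 ≈ 0.93671 (5 s.f.)

0.93671


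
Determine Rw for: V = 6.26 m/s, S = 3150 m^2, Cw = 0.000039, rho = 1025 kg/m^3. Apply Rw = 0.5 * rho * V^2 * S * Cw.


Formula: Rw = 0.5 * rho * V^2 * S * Cw
Step 1 — V^2 = 6.26^2 = 39.1876
Step 2 — 0.5 * rho * V^2 = 0.5 * 1025 * 39.1876 = 20083.645
Step 3 — Rw = 20083.645 * 3150 * 0.000039 ≈ 2467.3 N (5 s.f.)

2467.3 N


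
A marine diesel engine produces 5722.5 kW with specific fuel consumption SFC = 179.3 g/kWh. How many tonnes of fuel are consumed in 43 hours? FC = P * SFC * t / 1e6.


Formula: FC (tonnes) = P * SFC * t / 1,000,000
Step 1 — P * SFC * t = 5722.5 * 179.3 * 43 = 44119902.75 g
Step 2 — FC (tonnes) = 44119902.75 / 1,000,000 ≈ 44.120 tonnes (5 s.f.)

44.120 tonnes


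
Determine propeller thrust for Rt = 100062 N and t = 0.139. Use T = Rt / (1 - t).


Formula: T = Rt / (1 - t)
Step 1 — (1 - t) = 1 - 0.139 = 0.861
Step 2 — T = 100062 / 0.861 ≈ 116220 N (5 s.f.)

116220 N


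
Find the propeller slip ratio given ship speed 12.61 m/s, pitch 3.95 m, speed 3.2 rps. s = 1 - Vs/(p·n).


Formula: s = 1 - Vs / (p * n)
Step 1 — p * n = 3.95 * 3.2 = 12.64
Step 2 — Vs / (p*n) = 12.61 / 12.64 = 0.997627 (6 d.p.)
Step 3 — s = 1 - 0.997627 = 0.002373

0.002373


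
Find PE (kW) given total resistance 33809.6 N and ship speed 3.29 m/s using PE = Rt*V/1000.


Formula: PE = Rt * V / 1000 (kW)
Step 1 — PE (W) = 33809.6 * 3.29 = 111233.584 W
Step 2 — PE (kW) = 111233.584 / 1000 ≈ 111.23 kW (5 s.f.)

111.23 kW


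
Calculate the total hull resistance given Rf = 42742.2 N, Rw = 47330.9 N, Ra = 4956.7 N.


Formula: Rt = Rf + Rw + Ra
Substituting: Rt = 42742.2 + 47330.9 + 4956.7
Result: Rt = 95029.8 N

95029.8 N


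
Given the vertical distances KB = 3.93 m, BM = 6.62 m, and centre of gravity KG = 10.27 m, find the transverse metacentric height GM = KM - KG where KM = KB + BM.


Formula: GM = KB + BM - KG
Step 1 — KM = KB + BM = 3.93 + 6.62 = 10.55 m
Step 2 — GM = KM - KG = 10.55 - 10.27 = 0.28 m

0.28 m


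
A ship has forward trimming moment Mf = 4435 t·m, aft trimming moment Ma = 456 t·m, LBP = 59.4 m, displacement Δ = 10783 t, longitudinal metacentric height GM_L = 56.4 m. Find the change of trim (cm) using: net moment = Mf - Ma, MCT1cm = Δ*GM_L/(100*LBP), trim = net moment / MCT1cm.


Formula: net trimming moment = Mf - Ma; MCT1cm = Δ*GM_L/(100*LBP); trim = net moment / MCT1cm
Step 1 — net trimming moment = 4435 - 456 = 3979 t·m
Step 2 — MCT1cm = 10783 * 56.4 / (100 * 59.4) = 102.384 t·m/cm
Step 3 — trim = 3979 / 102.384 ≈ 38.863 cm (5 s.f.)

38.863 cm


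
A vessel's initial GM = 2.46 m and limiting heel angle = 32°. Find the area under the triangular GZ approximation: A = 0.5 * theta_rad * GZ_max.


Formula: GZ_max = GM * sin(theta); Area = 0.5 * theta_rad * GZ_max
Step 1 — GZ_max = 2.46 * sin(32°) = 2.46 * 0.529919 = 1.303601 m
Step 2 — theta_rad = 32 * pi/180 = 0.558505 rad
Step 3 — Area = 0.5 * 0.558505 * 1.303601 ≈ 0.36403 m·rad (5 s.f.)

0.36403 m·rad


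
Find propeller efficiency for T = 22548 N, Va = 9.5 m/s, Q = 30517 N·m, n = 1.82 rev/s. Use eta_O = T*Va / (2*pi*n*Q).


Formula: eta = T * Va / (2 * pi * n * Q)
Step 1 — numerator = T * Va = 22548 * 9.5 = 214206.0
Step 2 — 2 * pi * n = 2 * pi * 1.82 = 11.435397
Step 3 — denominator = 11.435397 * 30517 = 348974.01
Step 4 — eta = 214206.0 / 348974.01 ≈ 0.61382 (5 s.f.)

0.61382


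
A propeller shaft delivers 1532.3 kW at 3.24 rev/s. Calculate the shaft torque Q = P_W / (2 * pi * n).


Formula: Q = P_W / (2 * pi * n)
Step 1 — P_W = 1532.3 kW * 1000 = 1532300.0 W
Step 2 — 2 * pi * n = 2 * pi * 3.24 = 20.35752
Step 3 — Q = 1532300.0 / 20.35752 ≈ 75269 N·m (5 s.f.)

75269 N·m


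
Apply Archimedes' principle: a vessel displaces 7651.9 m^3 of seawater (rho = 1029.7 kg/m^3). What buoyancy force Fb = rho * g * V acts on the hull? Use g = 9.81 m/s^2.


Formula: Fb = rho * g * V
Substituting: Fb = 1029.7 * 9.81 * 7651.9
Intermediate: 1029.7 * 9.81 = 10101.357
Result: Fb = 10101.357 * 7651.9 ≈ 77295000 N (5 s.f.)

77295000 N


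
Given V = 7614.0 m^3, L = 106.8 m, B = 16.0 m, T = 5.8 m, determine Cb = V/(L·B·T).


Formula: Cb = V / (L * B * T)
Step 1 — L * B * T = 106.8 * 16.0 * 5.8 = 9911.04 m^3
Step 2 — Cb = 7614.0 / 9911.04 ≈ 0.76823 (5 s.f.)

0.76823


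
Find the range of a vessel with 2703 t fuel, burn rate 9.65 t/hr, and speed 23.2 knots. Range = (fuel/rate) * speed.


Formula: endurance = fuel / rate; range = endurance * speed
Step 1 — endurance = 2703 / 9.65 = 280.1036 hours
Step 2 — range = 280.1036 * 23.2 ≈ 6498.4 nautical miles (5 s.f.)

6498.4 NM


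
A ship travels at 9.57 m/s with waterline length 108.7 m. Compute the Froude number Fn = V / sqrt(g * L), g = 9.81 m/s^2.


Formula: Fn = V / sqrt(g * L)
Step 1 — g * L = 9.81 * 108.7 = 1066.347
Step 2 — sqrt(g * L) = sqrt(1066.347) = 32.654969
Step 3 — Fn = 9.57 / 32.654969 ≈ 0.29306 (5 s.f.)

0.29306


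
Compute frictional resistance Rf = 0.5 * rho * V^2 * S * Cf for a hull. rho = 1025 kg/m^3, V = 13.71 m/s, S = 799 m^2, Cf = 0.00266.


Formula: Rf = 0.5 * rho * V^2 * S * Cf
Step 1 — V^2 = 13.71^2 = 187.9641
Step 2 — 0.5 * rho * V^2 = 0.5 * 1025 * 187.9641 = 96331.60125
Step 3 — Rf = 96331.60125 * 799 * 0.00266 ≈ 204740 N (5 s.f.)

204740 N


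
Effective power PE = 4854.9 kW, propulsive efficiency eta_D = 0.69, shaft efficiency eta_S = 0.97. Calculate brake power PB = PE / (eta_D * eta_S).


Formula: PB = PE / (eta_D * eta_S)
Step 1 — combined efficiency = eta_D * eta_S = 0.69 * 0.97 = 0.6693
Step 2 — PB = 4854.9 / 0.6693 ≈ 7253.7 kW (5 s.f.)

7253.7 kW


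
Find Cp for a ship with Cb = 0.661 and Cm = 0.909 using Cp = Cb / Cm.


Formula: Cp = Cb / Cm
Substituting: Cp = 0.661 / 0.909
Result: Cp ≈ 0.72717 (5 s.f.)

0.72717


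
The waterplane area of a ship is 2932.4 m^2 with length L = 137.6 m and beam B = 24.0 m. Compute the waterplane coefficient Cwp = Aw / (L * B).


Formula: Cwp = Aw / (L * B)
Step 1 — L * B = 137.6 * 24.0 = 3302.4 m^2
Step 2 — Cwp = 2932.4 / 3302.4 ≈ 0.88796 (5 s.f.)

0.88796


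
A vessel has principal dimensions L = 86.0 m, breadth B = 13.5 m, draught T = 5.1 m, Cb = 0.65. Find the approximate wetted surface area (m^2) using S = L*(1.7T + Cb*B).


Formula: S = 1.7*L*T + V/T with V = Cb*L*B*T, i.e. S = L * (1.7*T + Cb*B)
Step 1 — 1.7*T = 1.7 * 5.1 = 8.67 m
Step 2 — Cb*B = 0.65 * 13.5 = 8.775 m
Step 3 — 1.7*T + Cb*B = 8.67 + 8.775 = 17.445 m
Step 4 — S = 86.0 * 17.445 ≈ 1500.3 m^2 (5 s.f.)

1500.3 m^2


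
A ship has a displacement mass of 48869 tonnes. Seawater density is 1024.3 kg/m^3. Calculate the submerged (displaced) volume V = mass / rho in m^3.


Formula: V = mass / rho
Step 1 — convert tonnes to kg: 48869 t * 1000 = 48869000 kg
Step 2 — V = 48869000 / 1024.3 ≈ 47710 m^3 (5 s.f.)

47710 m^3


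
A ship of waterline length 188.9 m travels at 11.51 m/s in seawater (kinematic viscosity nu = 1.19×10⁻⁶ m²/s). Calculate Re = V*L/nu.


Formula: Re = V * L / nu
Step 1 — V * L = 11.51 * 188.9 = 2174.239 m^2/s
Step 2 — Re = 2174.239 / 1.19e-6 = 1.83e+09

1.83e+09


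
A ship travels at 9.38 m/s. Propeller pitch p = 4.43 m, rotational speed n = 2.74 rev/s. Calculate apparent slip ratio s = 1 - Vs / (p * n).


Formula: s = 1 - Vs / (p * n)
Step 1 — p * n = 4.43 * 2.74 = 12.1382
Step 2 — Vs / (p*n) = 9.38 / 12.1382 = 0.772767 (6 d.p.)
Step 3 — s = 1 - 0.772767 = 0.227233

0.227233


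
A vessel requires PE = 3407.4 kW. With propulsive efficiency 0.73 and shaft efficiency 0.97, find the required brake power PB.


Formula: PB = PE / (eta_D * eta_S)
Step 1 — combined efficiency = eta_D * eta_S = 0.73 * 0.97 = 0.7081
Step 2 — PB = 3407.4 / 0.7081 ≈ 4812.0 kW (5 s.f.)

4812.0 kW


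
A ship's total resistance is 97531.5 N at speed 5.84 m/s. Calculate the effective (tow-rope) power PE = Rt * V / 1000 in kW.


Formula: PE = Rt * V / 1000 (kW)
Step 1 — PE (W) = 97531.5 * 5.84 = 569583.96 W
Step 2 — PE (kW) = 569583.96 / 1000 ≈ 569.58 kW (5 s.f.)

569.58 kW


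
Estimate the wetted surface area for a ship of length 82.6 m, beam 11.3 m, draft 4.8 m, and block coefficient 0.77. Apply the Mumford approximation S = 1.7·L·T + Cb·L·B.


Formula: S = 1.7*L*T + V/T with V = Cb*L*B*T, i.e. S = L * (1.7*T + Cb*B)
Step 1 — 1.7*T = 1.7 * 4.8 = 8.16 m
Step 2 — Cb*B = 0.77 * 11.3 = 8.701 m
Step 3 — 1.7*T + Cb*B = 8.16 + 8.701 = 16.861 m
Step 4 — S = 82.6 * 16.861 ≈ 1392.7 m^2 (5 s.f.)

1392.7 m^2


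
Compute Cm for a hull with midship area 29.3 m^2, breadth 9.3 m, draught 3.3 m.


Formula: Cm = Am / (B * T)
Step 1 — B * T = 9.3 * 3.3 = 30.69 m^2
Step 2 — Cm = 29.3 / 30.69 ≈ 0.95471 (5 s.f.)

0.95471


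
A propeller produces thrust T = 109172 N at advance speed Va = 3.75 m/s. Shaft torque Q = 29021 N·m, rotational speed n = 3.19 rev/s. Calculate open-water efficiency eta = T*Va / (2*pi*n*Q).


Formula: eta = T * Va / (2 * pi * n * Q)
Step 1 — numerator = T * Va = 109172 * 3.75 = 409395.0
Step 2 — 2 * pi * n = 2 * pi * 3.19 = 20.043361
Step 3 — denominator = 20.043361 * 29021 = 581678.38
Step 4 — eta = 409395.0 / 581678.38 ≈ 0.70382 (5 s.f.)

0.70382


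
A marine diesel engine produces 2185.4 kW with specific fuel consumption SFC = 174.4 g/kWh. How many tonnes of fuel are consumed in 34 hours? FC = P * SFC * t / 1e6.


Formula: FC (tonnes) = P * SFC * t / 1,000,000
Step 1 — P * SFC * t = 2185.4 * 174.4 * 34 = 12958547.84 g
Step 2 — FC (tonnes) = 12958547.84 / 1,000,000 ≈ 12.959 tonnes (5 s.f.)

12.959 tonnes


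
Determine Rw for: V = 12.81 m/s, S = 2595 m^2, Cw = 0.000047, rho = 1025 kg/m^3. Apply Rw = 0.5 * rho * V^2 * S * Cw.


Formula: Rw = 0.5 * rho * V^2 * S * Cw
Step 1 — V^2 = 12.81^2 = 164.0961
Step 2 — 0.5 * rho * V^2 = 0.5 * 1025 * 164.0961 = 84099.25125
Step 3 — Rw = 84099.25125 * 2595 * 0.000047 ≈ 10257 N (5 s.f.)

10257 N


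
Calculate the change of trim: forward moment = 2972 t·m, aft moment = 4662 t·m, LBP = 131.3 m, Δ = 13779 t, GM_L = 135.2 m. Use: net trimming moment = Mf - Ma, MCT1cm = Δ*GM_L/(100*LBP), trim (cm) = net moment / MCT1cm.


Formula: net trimming moment = Mf - Ma; MCT1cm = Δ*GM_L/(100*LBP); trim = net moment / MCT1cm
Step 1 — net trimming moment = 2972 - 4662 = -1690 t·m
Step 2 — MCT1cm = 13779 * 135.2 / (100 * 131.3) = 141.8828 t·m/cm
Step 3 — trim = -1690 / 141.8828 ≈ -11.911 cm (5 s.f.)

-11.911 cm


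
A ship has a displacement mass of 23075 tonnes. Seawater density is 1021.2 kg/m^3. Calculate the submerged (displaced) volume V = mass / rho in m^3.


Formula: V = mass / rho
Step 1 — convert tonnes to kg: 23075 t * 1000 = 23075000 kg
Step 2 — V = 23075000 / 1021.2 ≈ 22596 m^3 (5 s.f.)

22596 m^3


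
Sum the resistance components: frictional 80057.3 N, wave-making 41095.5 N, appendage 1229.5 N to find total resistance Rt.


Formula: Rt = Rf + Rw + Ra
Substituting: Rt = 80057.3 + 41095.5 + 1229.5
Result: Rt = 122382.3 N

122382.3 N


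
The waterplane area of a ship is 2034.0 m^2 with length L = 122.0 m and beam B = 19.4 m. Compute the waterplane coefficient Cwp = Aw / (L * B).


Formula: Cwp = Aw / (L * B)
Step 1 — L * B = 122.0 * 19.4 = 2366.8 m^2
Step 2 — Cwp = 2034.0 / 2366.8 ≈ 0.85939 (5 s.f.)

0.85939


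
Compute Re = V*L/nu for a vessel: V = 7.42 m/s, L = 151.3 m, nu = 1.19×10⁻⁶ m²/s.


Formula: Re = V * L / nu
Step 1 — V * L = 7.42 * 151.3 = 1122.646 m^2/s
Step 2 — Re = 1122.646 / 1.19e-6 = 9.43e+08

9.43e+08


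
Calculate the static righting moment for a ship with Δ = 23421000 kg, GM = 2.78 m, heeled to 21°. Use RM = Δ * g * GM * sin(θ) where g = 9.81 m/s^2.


Formula: GZ = GM * sin(theta); RM = disp * g * GZ
Step 1 — GZ = 2.78 * sin(21°) = 2.78 * 0.358368 = 0.996263 m
Step 2 — RM = 23421000 * 9.81 * 0.996263 ≈ 228900000 N·m (5 s.f.)

228900000 N·m


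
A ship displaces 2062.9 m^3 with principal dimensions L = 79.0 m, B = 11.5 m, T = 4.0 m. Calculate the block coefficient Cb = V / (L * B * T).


Formula: Cb = V / (L * B * T)
Step 1 — L * B * T = 79.0 * 11.5 * 4.0 = 3634.0 m^3
Step 2 — Cb = 2062.9 / 3634.0 ≈ 0.56767 (5 s.f.)

0.56767


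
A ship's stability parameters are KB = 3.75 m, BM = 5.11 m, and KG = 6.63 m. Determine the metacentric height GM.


Formula: GM = KB + BM - KG
Step 1 — KM = KB + BM = 3.75 + 5.11 = 8.86 m
Step 2 — GM = KM - KG = 8.86 - 6.63 = 2.23 m

2.23 m


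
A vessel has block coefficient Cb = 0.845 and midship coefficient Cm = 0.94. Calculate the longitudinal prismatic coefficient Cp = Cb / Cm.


Formula: Cp = Cb / Cm
Substituting: Cp = 0.845 / 0.94
Result: Cp ≈ 0.89894 (5 s.f.)

0.89894
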